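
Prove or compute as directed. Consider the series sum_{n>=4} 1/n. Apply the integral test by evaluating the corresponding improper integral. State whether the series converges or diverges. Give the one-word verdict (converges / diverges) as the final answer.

Let f(x) = 1/x. Then f is positive, continuous, and decreasing on [4, infinity), so the integral test applies.
Compute the improper integral int_{4}^infinity f(x) dx:
  antiderivative F(x) = log(x).
  As x -> infinity, log(x) -> infinity.
  So int = infinity - log(4) = infinity. By the integral test, the series diverges.

diverges


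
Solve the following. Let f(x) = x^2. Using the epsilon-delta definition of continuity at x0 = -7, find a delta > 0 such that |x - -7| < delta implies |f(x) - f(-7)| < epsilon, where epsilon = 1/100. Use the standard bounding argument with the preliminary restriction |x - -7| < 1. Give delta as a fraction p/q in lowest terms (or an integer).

Factor: |x^2 - (-7)^2| = |x - -7| * |x + -7|.
Impose |x - -7| < 1 first. Then |x + -7| = |(x - -7) + 2*(-7)| <= |x - -7| + 2*|-7| < 1 + 14 = 15.
So |x^2 - (-7)^2| < delta * 15.
We need delta * 15 <= 1/100, i.e. delta <= 1/100/15 = 1/1500.
Since 1/1500 < 1, this is tighter than 1; take delta = 1/1500.
So delta = 1/1500 works.

1/1500


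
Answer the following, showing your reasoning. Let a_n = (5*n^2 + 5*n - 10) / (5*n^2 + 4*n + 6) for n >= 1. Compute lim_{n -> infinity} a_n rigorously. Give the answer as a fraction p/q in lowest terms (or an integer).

Divide numerator and denominator by n^2, the highest power:
numerator / n^2 = 5 + 5/n - 10/n^2
denominator / n^2 = 5 + 4/n + 6/n^2
As n -> infinity, all terms of the form c/n^k (k >= 1) tend to 0.
So numerator / n^2 -> 5 and denominator / n^2 -> 5.
Therefore lim a_n = 1.

1


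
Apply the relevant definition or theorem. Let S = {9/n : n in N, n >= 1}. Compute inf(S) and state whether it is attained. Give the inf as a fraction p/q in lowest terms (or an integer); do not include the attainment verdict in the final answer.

Analysis:
- Values: 9, 9/2, 3, 9/4, ... strictly decreasing.
- The maximum is 9 (n=1); sup = 9 (attained).
- The set is bounded below by 0; 9/n -> 0 so 0 is the greatest lower bound.
- 0 is not in the set, so inf = 0 is not attained.
Conclusion: inf(S) = 0, not attained in S.

0


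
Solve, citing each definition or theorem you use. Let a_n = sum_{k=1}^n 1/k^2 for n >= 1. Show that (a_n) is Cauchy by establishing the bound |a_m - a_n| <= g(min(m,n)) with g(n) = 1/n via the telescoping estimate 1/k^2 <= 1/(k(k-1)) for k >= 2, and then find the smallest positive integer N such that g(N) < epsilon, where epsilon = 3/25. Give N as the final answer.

For m > n >= 1: |a_m - a_n| = sum_{k=n+1}^m 1/k^2.
Use 1/k^2 <= 1/(k(k-1)) = 1/(k-1) - 1/k for k >= 2:
sum_{k=n+1}^m 1/k^2 <= sum_{k=n+1}^m (1/(k-1) - 1/k) = 1/n - 1/m <= 1/n.
By symmetry the same bound holds with n,m swapped, so |a_m - a_n| <= 1/min(m,n) = g(min(m,n)). Since g(n) -> 0, (a_n) is Cauchy.
Now solve g(N) < 3/25: 1/N < 3/25 <=> N > 1/(3/25) = 25/3.
The smallest integer strictly greater than 25/3 is N = 9.
Check: g(9) = 1/9 < 3/25; g(8) = 1/8 >= 3/25. So N = 9.

9


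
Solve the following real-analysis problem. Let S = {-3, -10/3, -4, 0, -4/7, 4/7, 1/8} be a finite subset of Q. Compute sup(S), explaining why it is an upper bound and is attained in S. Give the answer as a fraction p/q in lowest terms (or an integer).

S is finite, so sup(S) = max(S).
Sorted decreasing:
4/7, 1/8, 0, -4/7, -3, -10/3, -4
The extremum is 4/7.
For every x in S, x <= 4/7. And 4/7 is in S, so it is attained.
Therefore sup(S) = 4/7.

4/7


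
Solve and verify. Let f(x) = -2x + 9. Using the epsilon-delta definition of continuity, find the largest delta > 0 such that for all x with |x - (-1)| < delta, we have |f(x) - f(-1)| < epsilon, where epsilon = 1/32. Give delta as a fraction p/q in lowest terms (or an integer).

We compute f(-1) = -2*(-1) + 9 = 11.
|f(x) - f(-1)| = |-2x + 9 - (11)| = |-2(x - (-1))| = 2|x - (-1)|.
We need 2|x - (-1)| < 1/32, i.e. |x - (-1)| < 1/32 / 2 = 1/64.
So any delta <= 1/64 works. Conversely, if delta > 1/64, then x = -1 + 1/64 satisfies |x - (-1)| = 1/64 < delta but |f(x) - f(-1)| = 2 * 1/64 = 1/32, which is not < 1/32; so no larger delta works.
Hence the largest such delta is 1/64.

1/64


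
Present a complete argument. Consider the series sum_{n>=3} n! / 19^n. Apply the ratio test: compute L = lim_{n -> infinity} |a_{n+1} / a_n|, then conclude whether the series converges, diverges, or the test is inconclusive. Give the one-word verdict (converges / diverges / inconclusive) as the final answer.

Let a_n denote the general term. Form the ratio a_{n+1}/a_n and simplify:
a_{n+1}/a_n = n/19 + 1/19
Take the limit as n -> infinity: L = infinity.
Since L = infinity > 1 (or L = infinity), the ratio test implies the series diverges.

diverges


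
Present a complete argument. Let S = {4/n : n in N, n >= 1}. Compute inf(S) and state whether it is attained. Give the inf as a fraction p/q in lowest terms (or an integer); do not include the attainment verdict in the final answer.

Analysis:
- Values: 4, 2, 4/3, 1, ... strictly decreasing.
- The maximum is 4 (n=1); sup = 4 (attained).
- The set is bounded below by 0; 4/n -> 0 so 0 is the greatest lower bound.
- 0 is not in the set, so inf = 0 is not attained.
Conclusion: inf(S) = 0, not attained in S.

0


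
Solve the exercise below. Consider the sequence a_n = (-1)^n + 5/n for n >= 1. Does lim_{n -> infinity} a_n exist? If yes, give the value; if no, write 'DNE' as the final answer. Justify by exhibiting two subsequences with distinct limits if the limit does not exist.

Examine the behaviour of a_n along subsequences.
a_{2k} = 1 + 5/(2k) -> 1. a_{2k+1} = -1 + 5/(2k+1) -> -1.
Since these two subsequential limits are 1 and -1, distinct, the full sequence cannot converge (a convergent sequence has all subsequences tending to the same limit). So lim a_n does not exist.

DNE


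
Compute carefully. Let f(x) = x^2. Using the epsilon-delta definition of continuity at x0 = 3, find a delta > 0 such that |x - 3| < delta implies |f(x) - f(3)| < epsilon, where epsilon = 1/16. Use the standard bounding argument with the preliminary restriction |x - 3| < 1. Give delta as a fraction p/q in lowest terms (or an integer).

Factor: |x^2 - (3)^2| = |x - 3| * |x + 3|.
Impose |x - 3| < 1 first. Then |x + 3| = |(x - 3) + 2*(3)| <= |x - 3| + 2*|3| < 1 + 6 = 7.
So |x^2 - (3)^2| < delta * 7.
We need delta * 7 <= 1/16, i.e. delta <= 1/16/7 = 1/112.
Since 1/112 < 1, this is tighter than 1; take delta = 1/112.
So delta = 1/112 works.

1/112


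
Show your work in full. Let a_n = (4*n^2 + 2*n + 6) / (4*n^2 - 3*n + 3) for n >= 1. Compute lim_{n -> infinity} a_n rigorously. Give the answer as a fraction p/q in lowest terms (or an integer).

Divide numerator and denominator by n^2, the highest power:
numerator / n^2 = 4 + 2/n + 6/n^2
denominator / n^2 = 4 - 3/n + 3/n^2
As n -> infinity, all terms of the form c/n^k (k >= 1) tend to 0.
So numerator / n^2 -> 4 and denominator / n^2 -> 4.
Therefore lim a_n = 1.

1


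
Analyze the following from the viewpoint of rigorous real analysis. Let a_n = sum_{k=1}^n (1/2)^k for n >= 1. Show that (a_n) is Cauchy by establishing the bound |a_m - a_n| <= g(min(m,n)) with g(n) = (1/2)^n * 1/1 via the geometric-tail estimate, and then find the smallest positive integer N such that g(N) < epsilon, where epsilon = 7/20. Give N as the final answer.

For m > n >= 1: |a_m - a_n| = sum_{k=n+1}^m (1/2)^k < sum_{k=n+1}^infinity (1/2)^k = (1/2)^(n+1) / (1 - 1/2) = (1/2)^n * (1/2) * (2/1) = (1/2)^n * 1/1.
So g(n) = (1/2)^n / 1. Since g(n) -> 0, (a_n) is Cauchy.
Now solve g(N) < 7/20: (1/2)^N / 1 < 7/20 <=> 2^N > 1 / (1 * 7/20) = 20/7.
Check powers of 2: 2^1 = 2 <= 20/7, 2^2 = 4 > 20/7.
So the smallest such N is 2. Check: g(2) = 1/(1 * 4) = 1/4 < 7/20.

2


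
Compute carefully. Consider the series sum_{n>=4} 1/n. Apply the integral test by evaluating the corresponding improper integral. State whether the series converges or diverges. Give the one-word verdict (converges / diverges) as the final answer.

Let f(x) = 1/x. Then f is positive, continuous, and decreasing on [4, infinity), so the integral test applies.
Compute the improper integral int_{4}^infinity f(x) dx:
  antiderivative F(x) = log(x).
  As x -> infinity, log(x) -> infinity.
  So int = infinity - log(4) = infinity. By the integral test, the series diverges.

diverges


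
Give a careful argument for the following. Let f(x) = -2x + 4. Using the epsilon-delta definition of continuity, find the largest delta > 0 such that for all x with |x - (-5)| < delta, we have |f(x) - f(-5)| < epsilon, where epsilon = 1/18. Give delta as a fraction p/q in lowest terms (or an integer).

We compute f(-5) = -2*(-5) + 4 = 14.
|f(x) - f(-5)| = |-2x + 4 - (14)| = |-2(x - (-5))| = 2|x - (-5)|.
We need 2|x - (-5)| < 1/18, i.e. |x - (-5)| < 1/18 / 2 = 1/36.
So any delta <= 1/36 works. Conversely, if delta > 1/36, then x = -5 + 1/36 satisfies |x - (-5)| = 1/36 < delta but |f(x) - f(-5)| = 2 * 1/36 = 1/18, which is not < 1/18; so no larger delta works.
Hence the largest such delta is 1/36.

1/36


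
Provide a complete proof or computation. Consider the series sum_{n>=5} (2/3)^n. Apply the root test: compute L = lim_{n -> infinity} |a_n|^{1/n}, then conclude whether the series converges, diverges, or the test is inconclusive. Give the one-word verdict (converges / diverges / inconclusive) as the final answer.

Let a_n denote the general term. Form |a_n|^(1/n) and simplify:
|a_n|^(1/n) = 2/3
Take the limit as n -> infinity: L = 2/3.
Since L = 2/3 < 1, the root test implies convergence.

converges


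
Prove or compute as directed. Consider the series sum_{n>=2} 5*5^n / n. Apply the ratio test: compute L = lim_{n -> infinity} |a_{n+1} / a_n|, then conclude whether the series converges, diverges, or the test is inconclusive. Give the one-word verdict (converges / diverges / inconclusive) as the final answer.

Let a_n denote the general term. Form the ratio a_{n+1}/a_n and simplify:
a_{n+1}/a_n = 5*n/(n + 1)
Take the limit as n -> infinity: L = 5.
Since L = 5 > 1 (or L = infinity), the ratio test implies the series diverges.

diverges


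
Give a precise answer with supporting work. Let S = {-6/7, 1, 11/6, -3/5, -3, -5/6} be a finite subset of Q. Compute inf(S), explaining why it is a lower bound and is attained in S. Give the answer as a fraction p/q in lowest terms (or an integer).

S is finite, so inf(S) = min(S).
Sorted increasing:
-3, -6/7, -5/6, -3/5, 1, 11/6
The extremum is -3.
For every x in S, x >= -3. And -3 is in S, so it is attained.
Therefore inf(S) = -3.

-3


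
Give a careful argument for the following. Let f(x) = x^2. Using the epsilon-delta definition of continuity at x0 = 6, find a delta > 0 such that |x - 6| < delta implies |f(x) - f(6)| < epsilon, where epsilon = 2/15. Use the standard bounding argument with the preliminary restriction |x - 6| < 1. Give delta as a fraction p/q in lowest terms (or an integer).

Factor: |x^2 - (6)^2| = |x - 6| * |x + 6|.
Impose |x - 6| < 1 first. Then |x + 6| = |(x - 6) + 2*(6)| <= |x - 6| + 2*|6| < 1 + 12 = 13.
So |x^2 - (6)^2| < delta * 13.
We need delta * 13 <= 2/15, i.e. delta <= 2/15/13 = 2/195.
Since 2/195 < 1, this is tighter than 1; take delta = 2/195.
So delta = 2/195 works.

2/195


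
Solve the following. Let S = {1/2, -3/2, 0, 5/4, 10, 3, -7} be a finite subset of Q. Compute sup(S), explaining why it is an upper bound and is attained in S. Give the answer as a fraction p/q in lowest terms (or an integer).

S is finite, so sup(S) = max(S).
Sorted decreasing:
10, 3, 5/4, 1/2, 0, -3/2, -7
The extremum is 10.
For every x in S, x <= 10. And 10 is in S, so it is attained.
Therefore sup(S) = 10.

10


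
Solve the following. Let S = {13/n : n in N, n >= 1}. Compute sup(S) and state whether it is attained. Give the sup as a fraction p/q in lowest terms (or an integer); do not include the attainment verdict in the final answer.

Analysis:
- Values: 13, 13/2, 13/3, 13/4, ... strictly decreasing.
- The maximum is 13 (n=1); sup = 13 (attained).
- The set is bounded below by 0; 13/n -> 0 so 0 is the greatest lower bound.
- 0 is not in the set, so inf = 0 is not attained.
Conclusion: sup(S) = 13, attained in S.

13


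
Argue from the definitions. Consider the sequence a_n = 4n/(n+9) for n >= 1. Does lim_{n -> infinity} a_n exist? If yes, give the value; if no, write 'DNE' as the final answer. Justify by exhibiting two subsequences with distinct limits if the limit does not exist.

Examine the behaviour of a_n along subsequences.
Even-n subsequence a_{2k} = 4(2k)/(2k+9) -> 4. Odd-n subsequence a_{2k+1} = 4(2k+1)/(2k+10) -> 4. Both tend to 4, which suggests the limit is 4; verify directly.
|a_n - 4| = |4n - 4(n+9)| / (n+9) = 36/(n+9) < 36/n for every n >= 1.
Given epsilon > 0, choose a positive integer N > 36/epsilon. Then for all n >= N, |a_n - 4| < 36/n <= 36/N < epsilon.
So by the definition of the limit, lim a_n exists and equals 4.

4


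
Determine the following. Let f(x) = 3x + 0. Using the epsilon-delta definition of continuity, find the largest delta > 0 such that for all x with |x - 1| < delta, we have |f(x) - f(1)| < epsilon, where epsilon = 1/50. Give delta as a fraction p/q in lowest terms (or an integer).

We compute f(1) = 3*(1) + 0 = 3.
|f(x) - f(1)| = |3x + 0 - (3)| = |3(x - 1)| = 3|x - 1|.
We need 3|x - 1| < 1/50, i.e. |x - 1| < 1/50 / 3 = 1/150.
So any delta <= 1/150 works. Conversely, if delta > 1/150, then x = 1 + 1/150 satisfies |x - 1| = 1/150 < delta but |f(x) - f(1)| = 3 * 1/150 = 1/50, which is not < 1/50; so no larger delta works.
Hence the largest such delta is 1/150.

1/150


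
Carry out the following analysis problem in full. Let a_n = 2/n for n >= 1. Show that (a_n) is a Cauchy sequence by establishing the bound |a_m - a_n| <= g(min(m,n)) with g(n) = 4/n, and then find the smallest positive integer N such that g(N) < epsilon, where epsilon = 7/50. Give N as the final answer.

For any m, n >= 1, by the triangle inequality:
|a_m - a_n| = |2/m - 2/n| <= 2*1/m + 2*1/n <= 4/min(m,n).
So g(n) = 4/n bounds the Cauchy difference. Since g(n) -> 0, (a_n) is Cauchy.
Now solve g(N) < 7/50: 4/N < 7/50 <=> N > 4 / (7/50) = 200/7.
The smallest integer strictly greater than 200/7 is N = 29.
Check: g(29) = 4/29 = 4/29 < 7/50; g(28) = 1/7 >= 7/50. So N = 29.

29


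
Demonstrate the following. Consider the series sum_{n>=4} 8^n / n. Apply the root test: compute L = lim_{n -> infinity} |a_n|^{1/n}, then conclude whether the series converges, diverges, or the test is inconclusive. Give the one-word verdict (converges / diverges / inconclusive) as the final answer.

Let a_n denote the general term. Form |a_n|^(1/n) and simplify:
|a_n|^(1/n) = 8/n^(1/n)
Take the limit as n -> infinity: L = 8.
Since L = 8 > 1, the root test implies divergence.

diverges


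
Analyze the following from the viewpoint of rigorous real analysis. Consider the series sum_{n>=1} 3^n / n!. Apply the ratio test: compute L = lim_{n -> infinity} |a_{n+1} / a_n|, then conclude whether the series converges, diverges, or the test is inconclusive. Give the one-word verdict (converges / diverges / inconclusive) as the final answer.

Let a_n denote the general term. Form the ratio a_{n+1}/a_n and simplify:
a_{n+1}/a_n = 3/(n + 1)
Take the limit as n -> infinity: L = 0.
Since L = 0 < 1, the ratio test implies the series converges.

converges


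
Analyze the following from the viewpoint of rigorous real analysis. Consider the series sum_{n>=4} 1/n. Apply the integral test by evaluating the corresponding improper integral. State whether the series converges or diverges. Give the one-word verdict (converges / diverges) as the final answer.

Let f(x) = 1/x. Then f is positive, continuous, and decreasing on [4, infinity), so the integral test applies.
Compute the improper integral int_{4}^infinity f(x) dx:
  antiderivative F(x) = log(x).
  As x -> infinity, log(x) -> infinity.
  So int = infinity - log(4) = infinity. By the integral test, the series diverges.

diverges


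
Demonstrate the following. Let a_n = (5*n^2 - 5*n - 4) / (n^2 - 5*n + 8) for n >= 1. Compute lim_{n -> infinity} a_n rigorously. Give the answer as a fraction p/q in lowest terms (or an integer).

Divide numerator and denominator by n^2, the highest power:
numerator / n^2 = 5 - 5/n - 4/n^2
denominator / n^2 = 1 - 5/n + 8/n^2
As n -> infinity, all terms of the form c/n^k (k >= 1) tend to 0.
So numerator / n^2 -> 5 and denominator / n^2 -> 1.
Therefore lim a_n = 5.

5


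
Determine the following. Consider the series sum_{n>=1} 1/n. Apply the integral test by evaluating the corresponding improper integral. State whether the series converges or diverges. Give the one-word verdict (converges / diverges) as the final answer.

Let f(x) = 1/x. Then f is positive, continuous, and decreasing on [1, infinity), so the integral test applies.
Compute the improper integral int_{1}^infinity f(x) dx:
  antiderivative F(x) = log(x).
  As x -> infinity, log(x) -> infinity.
  So int = infinity - log(1) = infinity. By the integral test, the series diverges.

diverges


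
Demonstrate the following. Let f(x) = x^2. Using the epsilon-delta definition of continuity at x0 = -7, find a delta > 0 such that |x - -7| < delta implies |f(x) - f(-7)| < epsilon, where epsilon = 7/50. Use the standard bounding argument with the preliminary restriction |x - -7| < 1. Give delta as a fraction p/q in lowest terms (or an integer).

Factor: |x^2 - (-7)^2| = |x - -7| * |x + -7|.
Impose |x - -7| < 1 first. Then |x + -7| = |(x - -7) + 2*(-7)| <= |x - -7| + 2*|-7| < 1 + 14 = 15.
So |x^2 - (-7)^2| < delta * 15.
We need delta * 15 <= 7/50, i.e. delta <= 7/50/15 = 7/750.
Since 7/750 < 1, this is tighter than 1; take delta = 7/750.
So delta = 7/750 works.

7/750


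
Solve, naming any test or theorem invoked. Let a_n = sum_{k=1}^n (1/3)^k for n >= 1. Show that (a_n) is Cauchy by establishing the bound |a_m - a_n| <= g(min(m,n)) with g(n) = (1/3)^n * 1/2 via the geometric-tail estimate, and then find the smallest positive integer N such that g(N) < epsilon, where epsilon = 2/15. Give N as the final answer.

For m > n >= 1: |a_m - a_n| = sum_{k=n+1}^m (1/3)^k < sum_{k=n+1}^infinity (1/3)^k = (1/3)^(n+1) / (1 - 1/3) = (1/3)^n * (1/3) * (3/2) = (1/3)^n * 1/2.
So g(n) = (1/3)^n / 2. Since g(n) -> 0, (a_n) is Cauchy.
Now solve g(N) < 2/15: (1/3)^N / 2 < 2/15 <=> 3^N > 1 / (2 * 2/15) = 15/4.
Check powers of 3: 3^1 = 3 <= 15/4, 3^2 = 9 > 15/4.
So the smallest such N is 2. Check: g(2) = 1/(2 * 9) = 1/18 < 2/15.

2


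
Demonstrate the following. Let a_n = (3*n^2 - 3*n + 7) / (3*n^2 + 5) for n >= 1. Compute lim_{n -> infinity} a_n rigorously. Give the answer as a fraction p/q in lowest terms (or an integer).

Divide numerator and denominator by n^2, the highest power:
numerator / n^2 = 3 - 3/n + 7/n^2
denominator / n^2 = 3 + 5/n^2
As n -> infinity, all terms of the form c/n^k (k >= 1) tend to 0.
So numerator / n^2 -> 3 and denominator / n^2 -> 3.
Therefore lim a_n = 1.

1


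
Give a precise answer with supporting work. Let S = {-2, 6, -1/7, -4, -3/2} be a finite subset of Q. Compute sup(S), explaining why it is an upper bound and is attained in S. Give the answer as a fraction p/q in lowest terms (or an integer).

S is finite, so sup(S) = max(S).
Sorted decreasing:
6, -1/7, -3/2, -2, -4
The extremum is 6.
For every x in S, x <= 6. And 6 is in S, so it is attained.
Therefore sup(S) = 6.

6


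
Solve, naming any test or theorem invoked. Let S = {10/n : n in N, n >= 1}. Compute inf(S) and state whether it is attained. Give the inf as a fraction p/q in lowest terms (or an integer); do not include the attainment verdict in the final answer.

Analysis:
- Values: 10, 5, 10/3, 5/2, ... strictly decreasing.
- The maximum is 10 (n=1); sup = 10 (attained).
- The set is bounded below by 0; 10/n -> 0 so 0 is the greatest lower bound.
- 0 is not in the set, so inf = 0 is not attained.
Conclusion: inf(S) = 0, not attained in S.

0


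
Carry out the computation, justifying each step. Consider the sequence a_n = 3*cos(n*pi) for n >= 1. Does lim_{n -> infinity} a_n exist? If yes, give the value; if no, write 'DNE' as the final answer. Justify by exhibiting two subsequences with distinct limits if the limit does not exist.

Examine the behaviour of a_n along subsequences.
cos(n*pi) = (-1)^n, so a_n = 3*(-1)^n. a_{2k} = 3 -> 3. a_{2k+1} = -3 -> -3.
Since these two subsequential limits are 3 and -3, distinct, the full sequence cannot converge (a convergent sequence has all subsequences tending to the same limit). So lim a_n does not exist.

DNE


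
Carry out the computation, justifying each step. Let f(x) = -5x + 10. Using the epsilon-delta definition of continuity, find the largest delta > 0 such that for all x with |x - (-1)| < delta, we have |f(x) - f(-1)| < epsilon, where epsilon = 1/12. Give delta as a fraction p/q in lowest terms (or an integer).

We compute f(-1) = -5*(-1) + 10 = 15.
|f(x) - f(-1)| = |-5x + 10 - (15)| = |-5(x - (-1))| = 5|x - (-1)|.
We need 5|x - (-1)| < 1/12, i.e. |x - (-1)| < 1/12 / 5 = 1/60.
So any delta <= 1/60 works. Conversely, if delta > 1/60, then x = -1 + 1/60 satisfies |x - (-1)| = 1/60 < delta but |f(x) - f(-1)| = 5 * 1/60 = 1/12, which is not < 1/12; so no larger delta works.
Hence the largest such delta is 1/60.

1/60


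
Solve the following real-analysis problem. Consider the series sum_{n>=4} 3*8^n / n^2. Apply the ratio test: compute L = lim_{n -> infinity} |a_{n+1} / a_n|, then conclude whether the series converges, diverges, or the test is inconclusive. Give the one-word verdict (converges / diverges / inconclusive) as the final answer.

Let a_n denote the general term. Form the ratio a_{n+1}/a_n and simplify:
a_{n+1}/a_n = 8*n^2/(n + 1)^2
Take the limit as n -> infinity: L = 8.
Since L = 8 > 1 (or L = infinity), the ratio test implies the series diverges.

diverges


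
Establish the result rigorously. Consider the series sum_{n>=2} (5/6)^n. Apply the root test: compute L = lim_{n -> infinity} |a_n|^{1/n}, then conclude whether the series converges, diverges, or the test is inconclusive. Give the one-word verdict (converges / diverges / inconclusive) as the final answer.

Let a_n denote the general term. Form |a_n|^(1/n) and simplify:
|a_n|^(1/n) = 5/6
Take the limit as n -> infinity: L = 5/6.
Since L = 5/6 < 1, the root test implies convergence.

converges


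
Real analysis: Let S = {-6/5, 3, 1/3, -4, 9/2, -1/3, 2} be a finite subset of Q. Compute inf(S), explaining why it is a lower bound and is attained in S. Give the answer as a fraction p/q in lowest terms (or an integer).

S is finite, so inf(S) = min(S).
Sorted increasing:
-4, -6/5, -1/3, 1/3, 2, 3, 9/2
The extremum is -4.
For every x in S, x >= -4. And -4 is in S, so it is attained.
Therefore inf(S) = -4.

-4


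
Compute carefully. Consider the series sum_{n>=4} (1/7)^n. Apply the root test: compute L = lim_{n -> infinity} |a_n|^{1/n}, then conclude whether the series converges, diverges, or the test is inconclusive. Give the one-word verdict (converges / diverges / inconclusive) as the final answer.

Let a_n denote the general term. Form |a_n|^(1/n) and simplify:
|a_n|^(1/n) = 1/7
Take the limit as n -> infinity: L = 1/7.
Since L = 1/7 < 1, the root test implies convergence.

converges


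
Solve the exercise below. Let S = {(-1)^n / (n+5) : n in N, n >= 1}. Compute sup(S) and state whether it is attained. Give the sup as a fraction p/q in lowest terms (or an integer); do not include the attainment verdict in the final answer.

Analysis:
- Values: -1/6, 1/7, -1/8, 1/9, -1/10, ...
- Positive terms (even n): 1/(2+5), 1/(4+5), ... decreasing -> max = 1/7 (n=2).
- Negative terms (odd n): -1/(1+5), -1/(3+5), ... increasing -> min = -1/6 (n=1).
- So sup = 1/7 (attained at n=2); inf = -1/6 (attained at n=1).
Conclusion: sup(S) = 1/7, attained in S.

1/7


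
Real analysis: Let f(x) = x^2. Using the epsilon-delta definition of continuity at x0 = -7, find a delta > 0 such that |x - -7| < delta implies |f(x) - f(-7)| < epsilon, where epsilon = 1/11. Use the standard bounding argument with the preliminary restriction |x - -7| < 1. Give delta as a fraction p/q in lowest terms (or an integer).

Factor: |x^2 - (-7)^2| = |x - -7| * |x + -7|.
Impose |x - -7| < 1 first. Then |x + -7| = |(x - -7) + 2*(-7)| <= |x - -7| + 2*|-7| < 1 + 14 = 15.
So |x^2 - (-7)^2| < delta * 15.
We need delta * 15 <= 1/11, i.e. delta <= 1/11/15 = 1/165.
Since 1/165 < 1, this is tighter than 1; take delta = 1/165.
So delta = 1/165 works.

1/165


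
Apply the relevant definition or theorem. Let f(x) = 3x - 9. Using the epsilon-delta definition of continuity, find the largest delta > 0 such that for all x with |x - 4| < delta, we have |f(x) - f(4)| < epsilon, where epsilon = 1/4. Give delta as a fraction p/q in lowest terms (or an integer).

We compute f(4) = 3*(4) - 9 = 3.
|f(x) - f(4)| = |3x - 9 - (3)| = |3(x - 4)| = 3|x - 4|.
We need 3|x - 4| < 1/4, i.e. |x - 4| < 1/4 / 3 = 1/12.
So any delta <= 1/12 works. Conversely, if delta > 1/12, then x = 4 + 1/12 satisfies |x - 4| = 1/12 < delta but |f(x) - f(4)| = 3 * 1/12 = 1/4, which is not < 1/4; so no larger delta works.
Hence the largest such delta is 1/12.

1/12


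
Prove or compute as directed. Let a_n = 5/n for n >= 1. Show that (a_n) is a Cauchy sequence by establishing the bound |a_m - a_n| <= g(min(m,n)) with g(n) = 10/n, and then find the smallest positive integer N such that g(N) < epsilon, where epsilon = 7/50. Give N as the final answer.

For any m, n >= 1, by the triangle inequality:
|a_m - a_n| = |5/m - 5/n| <= 5*1/m + 5*1/n <= 10/min(m,n).
So g(n) = 10/n bounds the Cauchy difference. Since g(n) -> 0, (a_n) is Cauchy.
Now solve g(N) < 7/50: 10/N < 7/50 <=> N > 10 / (7/50) = 500/7.
The smallest integer strictly greater than 500/7 is N = 72.
Check: g(72) = 10/72 = 5/36 < 7/50; g(71) = 10/71 >= 7/50. So N = 72.

72


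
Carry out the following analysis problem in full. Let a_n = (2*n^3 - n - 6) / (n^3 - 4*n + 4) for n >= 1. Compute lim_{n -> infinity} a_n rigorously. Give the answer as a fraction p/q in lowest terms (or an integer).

Divide numerator and denominator by n^3, the highest power:
numerator / n^3 = 2 - 1/n^2 - 6/n^3
denominator / n^3 = 1 - 4/n^2 + 4/n^3
As n -> infinity, all terms of the form c/n^k (k >= 1) tend to 0.
So numerator / n^3 -> 2 and denominator / n^3 -> 1.
Therefore lim a_n = 2.

2


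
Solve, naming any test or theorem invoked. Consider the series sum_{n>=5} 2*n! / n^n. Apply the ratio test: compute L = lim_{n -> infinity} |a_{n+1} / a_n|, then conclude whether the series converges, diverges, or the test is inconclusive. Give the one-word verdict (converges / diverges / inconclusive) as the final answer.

Let a_n denote the general term. Form the ratio a_{n+1}/a_n and simplify:
a_{n+1}/a_n = (n/(n + 1))^n
Take the limit as n -> infinity: L = exp(-1).
Since L = exp(-1) < 1, the ratio test implies the series converges.

converges


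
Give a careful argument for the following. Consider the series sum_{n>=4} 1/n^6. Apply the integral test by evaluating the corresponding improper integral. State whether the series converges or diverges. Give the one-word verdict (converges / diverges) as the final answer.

Let f(x) = x^(-6). Then f is positive, continuous, and decreasing on [4, infinity), so the integral test applies.
Compute the improper integral int_{4}^infinity f(x) dx:
  antiderivative F(x) = -1/(5*x^5).
  As x -> infinity, F(x) -> 0 (since p = 6 > 1).
  So int = F(infinity) - F(4) = 0 - (-1/5120) = 1/5120.
  Finite, so by the integral test, the series converges.

converges


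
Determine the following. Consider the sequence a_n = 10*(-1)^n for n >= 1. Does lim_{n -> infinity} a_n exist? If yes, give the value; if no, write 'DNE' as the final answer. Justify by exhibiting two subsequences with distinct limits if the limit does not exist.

Examine the behaviour of a_n along subsequences.
Even-n subsequence a_{2k} = 10 -> 10. Odd-n subsequence a_{2k+1} = -10 -> -10.
Since these two subsequential limits are 10 and -10, distinct, the full sequence cannot converge (a convergent sequence has all subsequences tending to the same limit). So lim a_n does not exist.

DNE


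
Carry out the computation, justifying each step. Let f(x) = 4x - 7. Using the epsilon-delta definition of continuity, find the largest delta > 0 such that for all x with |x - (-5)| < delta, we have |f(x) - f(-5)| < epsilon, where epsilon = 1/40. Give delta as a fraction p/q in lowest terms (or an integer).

We compute f(-5) = 4*(-5) - 7 = -27.
|f(x) - f(-5)| = |4x - 7 - (-27)| = |4(x - (-5))| = 4|x - (-5)|.
We need 4|x - (-5)| < 1/40, i.e. |x - (-5)| < 1/40 / 4 = 1/160.
So any delta <= 1/160 works. Conversely, if delta > 1/160, then x = -5 + 1/160 satisfies |x - (-5)| = 1/160 < delta but |f(x) - f(-5)| = 4 * 1/160 = 1/40, which is not < 1/40; so no larger delta works.
Hence the largest such delta is 1/160.

1/160


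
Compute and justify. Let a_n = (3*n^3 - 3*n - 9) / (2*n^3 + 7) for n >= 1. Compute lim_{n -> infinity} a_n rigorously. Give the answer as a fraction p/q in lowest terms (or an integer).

Divide numerator and denominator by n^3, the highest power:
numerator / n^3 = 3 - 3/n^2 - 9/n^3
denominator / n^3 = 2 + 7/n^3
As n -> infinity, all terms of the form c/n^k (k >= 1) tend to 0.
So numerator / n^3 -> 3 and denominator / n^3 -> 2.
Therefore lim a_n = 3/2.

3/2


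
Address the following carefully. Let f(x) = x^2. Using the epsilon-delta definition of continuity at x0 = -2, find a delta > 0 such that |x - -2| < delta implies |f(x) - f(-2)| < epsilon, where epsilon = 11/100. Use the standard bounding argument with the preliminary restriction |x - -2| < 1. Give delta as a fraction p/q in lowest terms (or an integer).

Factor: |x^2 - (-2)^2| = |x - -2| * |x + -2|.
Impose |x - -2| < 1 first. Then |x + -2| = |(x - -2) + 2*(-2)| <= |x - -2| + 2*|-2| < 1 + 4 = 5.
So |x^2 - (-2)^2| < delta * 5.
We need delta * 5 <= 11/100, i.e. delta <= 11/100/5 = 11/500.
Since 11/500 < 1, this is tighter than 1; take delta = 11/500.
So delta = 11/500 works.

11/500


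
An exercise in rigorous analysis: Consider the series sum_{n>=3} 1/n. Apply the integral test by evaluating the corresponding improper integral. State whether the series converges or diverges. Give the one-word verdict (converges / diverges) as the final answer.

Let f(x) = 1/x. Then f is positive, continuous, and decreasing on [3, infinity), so the integral test applies.
Compute the improper integral int_{3}^infinity f(x) dx:
  antiderivative F(x) = log(x).
  As x -> infinity, log(x) -> infinity.
  So int = infinity - log(3) = infinity. By the integral test, the series diverges.

diverges


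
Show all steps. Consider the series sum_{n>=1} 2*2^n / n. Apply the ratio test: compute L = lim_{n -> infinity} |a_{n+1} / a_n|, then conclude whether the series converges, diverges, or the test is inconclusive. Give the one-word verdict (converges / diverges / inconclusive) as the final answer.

Let a_n denote the general term. Form the ratio a_{n+1}/a_n and simplify:
a_{n+1}/a_n = 2*n/(n + 1)
Take the limit as n -> infinity: L = 2.
Since L = 2 > 1 (or L = infinity), the ratio test implies the series diverges.

diverges


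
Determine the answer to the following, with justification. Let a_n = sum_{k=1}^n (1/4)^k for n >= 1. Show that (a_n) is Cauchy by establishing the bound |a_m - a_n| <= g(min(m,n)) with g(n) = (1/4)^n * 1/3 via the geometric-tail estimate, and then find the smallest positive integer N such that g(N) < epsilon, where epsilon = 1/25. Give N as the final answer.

For m > n >= 1: |a_m - a_n| = sum_{k=n+1}^m (1/4)^k < sum_{k=n+1}^infinity (1/4)^k = (1/4)^(n+1) / (1 - 1/4) = (1/4)^n * (1/4) * (4/3) = (1/4)^n * 1/3.
So g(n) = (1/4)^n / 3. Since g(n) -> 0, (a_n) is Cauchy.
Now solve g(N) < 1/25: (1/4)^N / 3 < 1/25 <=> 4^N > 1 / (3 * 1/25) = 25/3.
Check powers of 4: 4^1 = 4 <= 25/3, 4^2 = 16 > 25/3.
So the smallest such N is 2. Check: g(2) = 1/(3 * 16) = 1/48 < 1/25.

2


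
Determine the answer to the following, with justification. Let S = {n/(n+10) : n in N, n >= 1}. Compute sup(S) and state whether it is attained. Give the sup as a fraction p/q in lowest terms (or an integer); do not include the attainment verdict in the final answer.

Analysis:
- Values: 1/11, 1/6, 3/13, 2/7, ... strictly increasing.
- Minimum is 1/11 (n=1); inf = 1/11 (attained).
- n/(n+10) = 1 - 10/(n+10) -> 1 from below as n -> infinity, and never equals 1.
- So sup = 1 (not attained).
Conclusion: sup(S) = 1, not attained in S.

1


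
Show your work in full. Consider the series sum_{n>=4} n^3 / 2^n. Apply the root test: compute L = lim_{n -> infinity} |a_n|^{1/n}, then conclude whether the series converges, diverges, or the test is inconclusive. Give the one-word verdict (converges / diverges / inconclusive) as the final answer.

Let a_n denote the general term. Form |a_n|^(1/n) and simplify:
|a_n|^(1/n) = n^(3/n)/2
Take the limit as n -> infinity: L = 1/2.
Since L = 1/2 < 1, the root test implies convergence.

converges


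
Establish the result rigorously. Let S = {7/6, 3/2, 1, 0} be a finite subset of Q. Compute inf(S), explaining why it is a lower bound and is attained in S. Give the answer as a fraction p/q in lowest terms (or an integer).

S is finite, so inf(S) = min(S).
Sorted increasing:
0, 1, 7/6, 3/2
The extremum is 0.
For every x in S, x >= 0. And 0 is in S, so it is attained.
Therefore inf(S) = 0.

0


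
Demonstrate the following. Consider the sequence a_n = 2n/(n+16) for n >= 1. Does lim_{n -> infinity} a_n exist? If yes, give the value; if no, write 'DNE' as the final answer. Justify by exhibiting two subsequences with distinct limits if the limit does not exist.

Examine the behaviour of a_n along subsequences.
Even-n subsequence a_{2k} = 2(2k)/(2k+16) -> 2. Odd-n subsequence a_{2k+1} = 2(2k+1)/(2k+17) -> 2. Both tend to 2, which suggests the limit is 2; verify directly.
|a_n - 2| = |2n - 2(n+16)| / (n+16) = 32/(n+16) < 32/n for every n >= 1.
Given epsilon > 0, choose a positive integer N > 32/epsilon. Then for all n >= N, |a_n - 2| < 32/n <= 32/N < epsilon.
So by the definition of the limit, lim a_n exists and equals 2.

2


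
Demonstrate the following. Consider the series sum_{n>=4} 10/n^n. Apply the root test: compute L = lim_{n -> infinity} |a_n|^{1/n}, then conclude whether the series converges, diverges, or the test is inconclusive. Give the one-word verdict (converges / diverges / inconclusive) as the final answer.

Let a_n denote the general term. Form |a_n|^(1/n) and simplify:
|a_n|^(1/n) = 10^(1/n)/n
Take the limit as n -> infinity: L = 0.
Since L = 0 < 1, the root test implies convergence.

converges


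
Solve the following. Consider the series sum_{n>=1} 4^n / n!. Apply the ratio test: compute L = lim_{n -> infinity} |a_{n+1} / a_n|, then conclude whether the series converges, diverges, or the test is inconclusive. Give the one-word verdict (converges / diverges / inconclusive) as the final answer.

Let a_n denote the general term. Form the ratio a_{n+1}/a_n and simplify:
a_{n+1}/a_n = 4/(n + 1)
Take the limit as n -> infinity: L = 0.
Since L = 0 < 1, the ratio test implies the series converges.

converges


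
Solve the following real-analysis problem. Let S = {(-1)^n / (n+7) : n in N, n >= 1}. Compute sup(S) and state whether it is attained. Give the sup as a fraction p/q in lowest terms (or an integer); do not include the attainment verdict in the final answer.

Analysis:
- Values: -1/8, 1/9, -1/10, 1/11, -1/12, ...
- Positive terms (even n): 1/(2+7), 1/(4+7), ... decreasing -> max = 1/9 (n=2).
- Negative terms (odd n): -1/(1+7), -1/(3+7), ... increasing -> min = -1/8 (n=1).
- So sup = 1/9 (attained at n=2); inf = -1/8 (attained at n=1).
Conclusion: sup(S) = 1/9, attained in S.

1/9


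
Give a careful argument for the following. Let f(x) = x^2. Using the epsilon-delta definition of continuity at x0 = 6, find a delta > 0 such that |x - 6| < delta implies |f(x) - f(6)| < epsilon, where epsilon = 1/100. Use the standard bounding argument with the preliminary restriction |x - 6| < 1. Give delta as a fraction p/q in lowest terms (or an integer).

Factor: |x^2 - (6)^2| = |x - 6| * |x + 6|.
Impose |x - 6| < 1 first. Then |x + 6| = |(x - 6) + 2*(6)| <= |x - 6| + 2*|6| < 1 + 12 = 13.
So |x^2 - (6)^2| < delta * 13.
We need delta * 13 <= 1/100, i.e. delta <= 1/100/13 = 1/1300.
Since 1/1300 < 1, this is tighter than 1; take delta = 1/1300.
So delta = 1/1300 works.

1/1300


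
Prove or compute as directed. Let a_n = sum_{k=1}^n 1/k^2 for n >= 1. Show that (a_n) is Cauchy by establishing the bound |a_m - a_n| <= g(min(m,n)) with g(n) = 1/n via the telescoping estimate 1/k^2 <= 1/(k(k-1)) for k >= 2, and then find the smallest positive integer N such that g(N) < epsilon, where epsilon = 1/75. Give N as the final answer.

For m > n >= 1: |a_m - a_n| = sum_{k=n+1}^m 1/k^2.
Use 1/k^2 <= 1/(k(k-1)) = 1/(k-1) - 1/k for k >= 2:
sum_{k=n+1}^m 1/k^2 <= sum_{k=n+1}^m (1/(k-1) - 1/k) = 1/n - 1/m <= 1/n.
By symmetry the same bound holds with n,m swapped, so |a_m - a_n| <= 1/min(m,n) = g(min(m,n)). Since g(n) -> 0, (a_n) is Cauchy.
Now solve g(N) < 1/75: 1/N < 1/75 <=> N > 1/(1/75) = 75.
The smallest integer strictly greater than 75 is N = 76.
Check: g(76) = 1/76 < 1/75; g(75) = 1/75 >= 1/75. So N = 76.

76


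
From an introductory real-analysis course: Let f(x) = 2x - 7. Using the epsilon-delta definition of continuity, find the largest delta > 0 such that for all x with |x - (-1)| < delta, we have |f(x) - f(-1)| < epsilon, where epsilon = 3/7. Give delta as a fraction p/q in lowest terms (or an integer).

We compute f(-1) = 2*(-1) - 7 = -9.
|f(x) - f(-1)| = |2x - 7 - (-9)| = |2(x - (-1))| = 2|x - (-1)|.
We need 2|x - (-1)| < 3/7, i.e. |x - (-1)| < 3/7 / 2 = 3/14.
So any delta <= 3/14 works. Conversely, if delta > 3/14, then x = -1 + 3/14 satisfies |x - (-1)| = 3/14 < delta but |f(x) - f(-1)| = 2 * 3/14 = 3/7, which is not < 3/7; so no larger delta works.
Hence the largest such delta is 3/14.

3/14


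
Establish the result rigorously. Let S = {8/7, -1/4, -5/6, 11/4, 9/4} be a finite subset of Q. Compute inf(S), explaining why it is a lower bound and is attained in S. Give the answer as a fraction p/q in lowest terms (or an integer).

S is finite, so inf(S) = min(S).
Sorted increasing:
-5/6, -1/4, 8/7, 9/4, 11/4
The extremum is -5/6.
For every x in S, x >= -5/6. And -5/6 is in S, so it is attained.
Therefore inf(S) = -5/6.

-5/6


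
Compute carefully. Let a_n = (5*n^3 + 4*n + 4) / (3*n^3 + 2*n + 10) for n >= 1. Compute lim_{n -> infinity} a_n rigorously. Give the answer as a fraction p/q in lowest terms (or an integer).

Divide numerator and denominator by n^3, the highest power:
numerator / n^3 = 5 + 4/n^2 + 4/n^3
denominator / n^3 = 3 + 2/n^2 + 10/n^3
As n -> infinity, all terms of the form c/n^k (k >= 1) tend to 0.
So numerator / n^3 -> 5 and denominator / n^3 -> 3.
Therefore lim a_n = 5/3.

5/3


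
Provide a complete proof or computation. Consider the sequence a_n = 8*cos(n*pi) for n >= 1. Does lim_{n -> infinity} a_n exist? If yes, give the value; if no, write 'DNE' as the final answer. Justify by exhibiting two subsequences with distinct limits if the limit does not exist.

Examine the behaviour of a_n along subsequences.
cos(n*pi) = (-1)^n, so a_n = 8*(-1)^n. a_{2k} = 8 -> 8. a_{2k+1} = -8 -> -8.
Since these two subsequential limits are 8 and -8, distinct, the full sequence cannot converge (a convergent sequence has all subsequences tending to the same limit). So lim a_n does not exist.

DNE


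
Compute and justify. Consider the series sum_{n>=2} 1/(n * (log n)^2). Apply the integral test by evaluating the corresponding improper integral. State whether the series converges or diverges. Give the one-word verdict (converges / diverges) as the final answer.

Let f(x) = 1/(x*log(x)^2). Then f is positive, continuous, and decreasing on [2, infinity), so the integral test applies.
Compute the improper integral int_{2}^infinity f(x) dx:
  antiderivative F(x) = -1/log(x).
  F(x) -> 0 as x -> infinity.  int = 0 - F(2) = 1/log(2) < infinity. By the integral test, the series converges.

converges
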